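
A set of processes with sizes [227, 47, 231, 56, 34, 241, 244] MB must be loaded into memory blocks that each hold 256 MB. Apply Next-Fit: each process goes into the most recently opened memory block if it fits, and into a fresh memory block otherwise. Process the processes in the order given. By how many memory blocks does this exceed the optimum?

1

Next-Fit: [227] [47] [231] [56,34] [241] [244] → 6 memory blocks.
Total size 1080 MB; any packing needs at least ⌈1080/256⌉ = 5 memory blocks.
An optimal packing achieves that bound: [244] [241] [231] [227] [56,47,34] → 5 memory blocks.
Excess: 6 − 5 = 1.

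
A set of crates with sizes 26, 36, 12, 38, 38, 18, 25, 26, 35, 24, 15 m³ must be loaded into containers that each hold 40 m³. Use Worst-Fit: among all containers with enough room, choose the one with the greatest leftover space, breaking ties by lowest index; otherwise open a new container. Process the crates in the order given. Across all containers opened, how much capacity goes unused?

67

container 1: place 26 m³, 14 m³ left
container 2: place 36 m³, 4 m³ left
container 1: place 12 m³, 2 m³ left
container 3: place 38 m³, 2 m³ left
container 4: place 38 m³, 2 m³ left
container 5: place 18 m³, 22 m³ left
container 6: place 25 m³, 15 m³ left
container 7: place 26 m³, 14 m³ left
container 8: place 35 m³, 5 m³ left
container 9: place 24 m³, 16 m³ left
container 5: place 15 m³, 7 m³ left
9 containers × 40 m³ = 360 m³; used 293 m³; unused 67 m³.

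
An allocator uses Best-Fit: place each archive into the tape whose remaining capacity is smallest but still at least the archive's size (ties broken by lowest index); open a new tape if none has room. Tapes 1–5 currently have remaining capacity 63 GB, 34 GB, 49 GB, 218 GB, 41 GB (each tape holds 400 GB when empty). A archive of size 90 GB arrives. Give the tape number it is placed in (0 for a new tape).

4

Tapes with room: tape 4 (218 GB).
Tightest fit is tape 4 with 218 GB free.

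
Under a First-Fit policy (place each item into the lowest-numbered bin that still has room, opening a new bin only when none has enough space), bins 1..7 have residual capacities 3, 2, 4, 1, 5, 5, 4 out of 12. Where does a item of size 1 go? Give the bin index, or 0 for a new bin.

Bins with room: bin 1 (3), bin 2 (2), bin 3 (4), bin 4 (1), bin 5 (5), bin 6 (5), bin 7 (4).
The first with room is bin 1.

1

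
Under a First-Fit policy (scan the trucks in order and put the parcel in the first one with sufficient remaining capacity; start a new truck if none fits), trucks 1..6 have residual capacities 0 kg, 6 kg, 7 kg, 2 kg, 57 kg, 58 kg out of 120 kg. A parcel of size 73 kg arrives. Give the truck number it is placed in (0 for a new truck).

No truck has ≥ 73 kg free, so a new truck is opened.

0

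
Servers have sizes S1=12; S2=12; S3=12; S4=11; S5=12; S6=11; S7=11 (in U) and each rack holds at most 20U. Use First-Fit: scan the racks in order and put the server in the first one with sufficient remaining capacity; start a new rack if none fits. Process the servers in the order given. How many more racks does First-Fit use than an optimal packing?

0

First-Fit: [12] [12] [12] [11] [12] [11] [11] → 7 racks.
7 servers exceed 10U (half the capacity), and no two of those can share a rack, so at least 7 racks are needed.
So 7 is already optimal.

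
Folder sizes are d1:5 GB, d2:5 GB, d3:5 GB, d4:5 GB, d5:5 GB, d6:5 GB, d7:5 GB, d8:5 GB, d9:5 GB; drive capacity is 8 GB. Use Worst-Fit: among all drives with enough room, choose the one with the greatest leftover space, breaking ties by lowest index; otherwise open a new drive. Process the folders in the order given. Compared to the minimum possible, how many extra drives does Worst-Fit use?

0

Worst-Fit: [5] [5] [5] [5] [5] [5] [5] [5] [5] → 9 drives.
9 folders exceed 4 GB (half the capacity), and no two of those can share a drive, so at least 9 drives are needed.
So 9 is already optimal.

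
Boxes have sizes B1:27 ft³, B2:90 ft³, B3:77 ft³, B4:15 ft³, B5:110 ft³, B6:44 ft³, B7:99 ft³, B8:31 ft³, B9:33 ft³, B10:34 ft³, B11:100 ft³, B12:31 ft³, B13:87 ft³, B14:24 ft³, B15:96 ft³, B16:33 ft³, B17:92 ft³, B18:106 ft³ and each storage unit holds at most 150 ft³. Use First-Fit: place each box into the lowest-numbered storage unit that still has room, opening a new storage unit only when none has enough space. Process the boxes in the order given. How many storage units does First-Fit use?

Put B1 (27 ft³) in storage unit 1; 123 ft³ remain.
Put B2 (90 ft³) in storage unit 1; 33 ft³ remain.
Put B3 (77 ft³) in storage unit 2; 73 ft³ remain.
Put B4 (15 ft³) in storage unit 1; 18 ft³ remain.
Put B5 (110 ft³) in storage unit 3; 40 ft³ remain.
Put B6 (44 ft³) in storage unit 2; 29 ft³ remain.
Put B7 (99 ft³) in storage unit 4; 51 ft³ remain.
Put B8 (31 ft³) in storage unit 3; 9 ft³ remain.
Put B9 (33 ft³) in storage unit 4; 18 ft³ remain.
Put B10 (34 ft³) in storage unit 5; 116 ft³ remain.
Put B11 (100 ft³) in storage unit 5; 16 ft³ remain.
Put B12 (31 ft³) in storage unit 6; 119 ft³ remain.
Put B13 (87 ft³) in storage unit 6; 32 ft³ remain.
Put B14 (24 ft³) in storage unit 2; 5 ft³ remain.
Put B15 (96 ft³) in storage unit 7; 54 ft³ remain.
Put B16 (33 ft³) in storage unit 7; 21 ft³ remain.
Put B17 (92 ft³) in storage unit 8; 58 ft³ remain.
Put B18 (106 ft³) in storage unit 9; 44 ft³ remain.
Final storage units: [27,90,15] [77,44,24] [110,31] [99,33] [34,100] [31,87] [96,33] [92] [106].

9 storage units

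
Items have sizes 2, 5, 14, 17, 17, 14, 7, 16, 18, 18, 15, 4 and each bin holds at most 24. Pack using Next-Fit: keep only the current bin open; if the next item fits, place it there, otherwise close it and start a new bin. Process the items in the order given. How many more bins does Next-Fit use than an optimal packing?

0

Next-Fit: [2,5,14] [17] [17] [14,7] [16] [18] [18] [15,4] → 8 bins.
8 items exceed 12 (half the capacity), and no two of those can share a bin, so at least 8 bins are needed.
So 8 is already optimal.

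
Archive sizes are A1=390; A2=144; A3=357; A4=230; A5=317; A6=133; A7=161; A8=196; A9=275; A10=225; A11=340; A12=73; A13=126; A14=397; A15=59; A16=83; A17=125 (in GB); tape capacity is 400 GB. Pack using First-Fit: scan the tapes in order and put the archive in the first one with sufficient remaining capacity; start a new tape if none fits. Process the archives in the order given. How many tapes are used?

10

Put A1 (390 GB) in tape 1; 10 GB remain.
Put A2 (144 GB) in tape 2; 256 GB remain.
Put A3 (357 GB) in tape 3; 43 GB remain.
Put A4 (230 GB) in tape 2; 26 GB remain.
Put A5 (317 GB) in tape 4; 83 GB remain.
Put A6 (133 GB) in tape 5; 267 GB remain.
Put A7 (161 GB) in tape 5; 106 GB remain.
Put A8 (196 GB) in tape 6; 204 GB remain.
Put A9 (275 GB) in tape 7; 125 GB remain.
Put A10 (225 GB) in tape 8; 175 GB remain.
Put A11 (340 GB) in tape 9; 60 GB remain.
Put A12 (73 GB) in tape 4; 10 GB remain.
Put A13 (126 GB) in tape 6; 78 GB remain.
Put A14 (397 GB) in tape 10; 3 GB remain.
Put A15 (59 GB) in tape 5; 47 GB remain.
Put A16 (83 GB) in tape 7; 42 GB remain.
Put A17 (125 GB) in tape 8; 50 GB remain.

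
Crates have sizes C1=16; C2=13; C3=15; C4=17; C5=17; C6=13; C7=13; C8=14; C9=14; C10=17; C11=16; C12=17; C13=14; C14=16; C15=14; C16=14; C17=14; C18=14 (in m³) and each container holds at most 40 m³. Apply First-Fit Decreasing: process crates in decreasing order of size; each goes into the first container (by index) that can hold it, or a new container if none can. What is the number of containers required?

Sorted descending: 17, 17, 17, 17, 16, 16, 16, 15, 14, 14, 14, 14, 14, 14, 14, 13, 13, 13.
container 1: place 17 m³, 23 m³ left
container 1: place 17 m³, 6 m³ left
container 2: place 17 m³, 23 m³ left
container 2: place 17 m³, 6 m³ left
container 3: place 16 m³, 24 m³ left
container 3: place 16 m³, 8 m³ left
container 4: place 16 m³, 24 m³ left
container 4: place 15 m³, 9 m³ left
container 5: place 14 m³, 26 m³ left
container 5: place 14 m³, 12 m³ left
container 6: place 14 m³, 26 m³ left
container 6: place 14 m³, 12 m³ left
container 7: place 14 m³, 26 m³ left
container 7: place 14 m³, 12 m³ left
container 8: place 14 m³, 26 m³ left
container 8: place 13 m³, 13 m³ left
container 8: place 13 m³, 0 m³ left
container 9: place 13 m³, 27 m³ left
Final containers: [17,17] [17,17] [16,16] [16,15] [14,14] [14,14] [14,14] [14,13,13] [13].

9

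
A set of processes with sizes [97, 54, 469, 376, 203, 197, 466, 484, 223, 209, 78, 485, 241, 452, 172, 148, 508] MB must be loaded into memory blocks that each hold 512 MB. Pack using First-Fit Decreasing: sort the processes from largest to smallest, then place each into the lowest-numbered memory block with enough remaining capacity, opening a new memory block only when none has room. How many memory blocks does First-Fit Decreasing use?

11 memory blocks

Sorted descending: 508, 485, 484, 469, 466, 452, 376, 241, 223, 209, 203, 197, 172, 148, 97, 78, 54.
508 MB → memory block 1 (remaining 4 MB)
485 MB → memory block 2 (remaining 27 MB)
484 MB → memory block 3 (remaining 28 MB)
469 MB → memory block 4 (remaining 43 MB)
466 MB → memory block 5 (remaining 46 MB)
452 MB → memory block 6 (remaining 60 MB)
376 MB → memory block 7 (remaining 136 MB)
241 MB → memory block 8 (remaining 271 MB)
223 MB → memory block 8 (remaining 48 MB)
209 MB → memory block 9 (remaining 303 MB)
203 MB → memory block 9 (remaining 100 MB)
197 MB → memory block 10 (remaining 315 MB)
172 MB → memory block 10 (remaining 143 MB)
148 MB → memory block 11 (remaining 364 MB)
97 MB → memory block 7 (remaining 39 MB)
78 MB → memory block 9 (remaining 22 MB)
54 MB → memory block 6 (remaining 6 MB)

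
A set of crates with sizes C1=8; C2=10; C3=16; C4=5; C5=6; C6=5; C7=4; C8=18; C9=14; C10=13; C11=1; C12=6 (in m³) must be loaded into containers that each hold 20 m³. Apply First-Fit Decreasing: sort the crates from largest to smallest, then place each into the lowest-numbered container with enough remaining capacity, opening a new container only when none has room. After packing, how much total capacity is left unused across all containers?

14

Sorted descending: 18, 16, 14, 13, 10, 8, 6, 6, 5, 5, 4, 1.
18 m³ → container 1 (remaining 2 m³)
16 m³ → container 2 (remaining 4 m³)
14 m³ → container 3 (remaining 6 m³)
13 m³ → container 4 (remaining 7 m³)
10 m³ → container 5 (remaining 10 m³)
8 m³ → container 5 (remaining 2 m³)
6 m³ → container 3 (remaining 0 m³)
6 m³ → container 4 (remaining 1 m³)
5 m³ → container 6 (remaining 15 m³)
5 m³ → container 6 (remaining 10 m³)
4 m³ → container 2 (remaining 0 m³)
1 m³ → container 1 (remaining 1 m³)
6 containers × 20 m³ = 120 m³; used 106 m³; unused 14 m³.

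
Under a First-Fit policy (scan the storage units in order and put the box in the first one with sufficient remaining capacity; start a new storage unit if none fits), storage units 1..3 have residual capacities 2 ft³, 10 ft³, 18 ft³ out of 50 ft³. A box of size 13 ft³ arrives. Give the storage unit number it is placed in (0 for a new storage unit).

3

Storage units with room: storage unit 3 (18 ft³).
The first with room is storage unit 3.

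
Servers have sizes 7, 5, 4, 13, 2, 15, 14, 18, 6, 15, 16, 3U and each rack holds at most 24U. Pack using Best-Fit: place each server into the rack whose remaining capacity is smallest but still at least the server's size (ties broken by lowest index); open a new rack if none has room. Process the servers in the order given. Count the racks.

7

Put 7U in rack 1; 17U remain.
Put 5U in rack 1; 12U remain.
Put 4U in rack 1; 8U remain.
Put 13U in rack 2; 11U remain.
Put 2U in rack 1; 6U remain.
Put 15U in rack 3; 9U remain.
Put 14U in rack 4; 10U remain.
Put 18U in rack 5; 6U remain.
Put 6U in rack 1; 0U remain.
Put 15U in rack 6; 9U remain.
Put 16U in rack 7; 8U remain.
Put 3U in rack 5; 3U remain.
Final racks: [7,5,4,2,6] [13] [15] [14] [18,3] [15] [16].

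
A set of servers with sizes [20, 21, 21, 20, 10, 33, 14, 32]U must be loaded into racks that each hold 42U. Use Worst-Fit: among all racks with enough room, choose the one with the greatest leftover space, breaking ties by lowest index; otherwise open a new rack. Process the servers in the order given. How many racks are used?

5

rack 1: place 20U, 22U left
rack 1: place 21U, 1U left
rack 2: place 21U, 21U left
rack 2: place 20U, 1U left
rack 3: place 10U, 32U left
rack 4: place 33U, 9U left
rack 3: place 14U, 18U left
rack 5: place 32U, 10U left
Final racks: [20,21] [21,20] [10,14] [33] [32].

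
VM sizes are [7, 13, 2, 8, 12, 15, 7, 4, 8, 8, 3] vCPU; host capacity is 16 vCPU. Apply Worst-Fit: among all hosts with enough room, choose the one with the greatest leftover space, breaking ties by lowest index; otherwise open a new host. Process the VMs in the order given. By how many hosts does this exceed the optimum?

0

Worst-Fit: [7,2,4] [13] [8,7] [12,3] [15] [8,8] → 6 hosts.
Total size 87 vCPU; any packing needs at least ⌈87/16⌉ = 6 hosts.
So 6 is already optimal.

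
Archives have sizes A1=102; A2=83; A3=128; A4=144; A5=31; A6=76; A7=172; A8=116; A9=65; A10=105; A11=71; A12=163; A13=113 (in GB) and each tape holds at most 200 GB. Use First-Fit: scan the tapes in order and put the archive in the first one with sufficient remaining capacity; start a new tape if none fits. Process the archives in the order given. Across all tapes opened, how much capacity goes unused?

Put A1 (102 GB) in tape 1; 98 GB remain.
Put A2 (83 GB) in tape 1; 15 GB remain.
Put A3 (128 GB) in tape 2; 72 GB remain.
Put A4 (144 GB) in tape 3; 56 GB remain.
Put A5 (31 GB) in tape 2; 41 GB remain.
Put A6 (76 GB) in tape 4; 124 GB remain.
Put A7 (172 GB) in tape 5; 28 GB remain.
Put A8 (116 GB) in tape 4; 8 GB remain.
Put A9 (65 GB) in tape 6; 135 GB remain.
Put A10 (105 GB) in tape 6; 30 GB remain.
Put A11 (71 GB) in tape 7; 129 GB remain.
Put A12 (163 GB) in tape 8; 37 GB remain.
Put A13 (113 GB) in tape 7; 16 GB remain.
8 tapes × 200 GB = 1600 GB; used 1369 GB; unused 231 GB.

231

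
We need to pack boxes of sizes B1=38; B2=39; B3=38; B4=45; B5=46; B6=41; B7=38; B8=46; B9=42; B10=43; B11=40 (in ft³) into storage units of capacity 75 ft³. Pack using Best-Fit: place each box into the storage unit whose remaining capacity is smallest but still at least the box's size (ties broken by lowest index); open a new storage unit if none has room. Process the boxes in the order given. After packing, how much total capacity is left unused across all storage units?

B1 (38 ft³) → storage unit 1 (remaining 37 ft³)
B2 (39 ft³) → storage unit 2 (remaining 36 ft³)
B3 (38 ft³) → storage unit 3 (remaining 37 ft³)
B4 (45 ft³) → storage unit 4 (remaining 30 ft³)
B5 (46 ft³) → storage unit 5 (remaining 29 ft³)
B6 (41 ft³) → storage unit 6 (remaining 34 ft³)
B7 (38 ft³) → storage unit 7 (remaining 37 ft³)
B8 (46 ft³) → storage unit 8 (remaining 29 ft³)
B9 (42 ft³) → storage unit 9 (remaining 33 ft³)
B10 (43 ft³) → storage unit 10 (remaining 32 ft³)
B11 (40 ft³) → storage unit 11 (remaining 35 ft³)
11 storage units × 75 ft³ = 825 ft³; used 456 ft³; unused 369 ft³.

369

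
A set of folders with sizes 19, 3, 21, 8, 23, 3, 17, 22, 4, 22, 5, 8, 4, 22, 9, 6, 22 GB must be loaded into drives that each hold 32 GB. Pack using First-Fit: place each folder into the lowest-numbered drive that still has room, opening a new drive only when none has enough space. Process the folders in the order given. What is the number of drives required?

8

drive 1: place 19 GB, 13 GB left
drive 1: place 3 GB, 10 GB left
drive 2: place 21 GB, 11 GB left
drive 1: place 8 GB, 2 GB left
drive 3: place 23 GB, 9 GB left
drive 2: place 3 GB, 8 GB left
drive 4: place 17 GB, 15 GB left
drive 5: place 22 GB, 10 GB left
drive 2: place 4 GB, 4 GB left
drive 6: place 22 GB, 10 GB left
drive 3: place 5 GB, 4 GB left
drive 4: place 8 GB, 7 GB left
drive 2: place 4 GB, 0 GB left
drive 7: place 22 GB, 10 GB left
drive 5: place 9 GB, 1 GB left
drive 4: place 6 GB, 1 GB left
drive 8: place 22 GB, 10 GB left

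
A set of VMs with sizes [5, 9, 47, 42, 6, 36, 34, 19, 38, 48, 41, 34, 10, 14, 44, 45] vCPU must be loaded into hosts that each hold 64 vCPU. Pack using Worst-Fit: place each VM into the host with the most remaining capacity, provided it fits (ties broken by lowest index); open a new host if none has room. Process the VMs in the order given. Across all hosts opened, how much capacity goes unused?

168

5 vCPU → host 1 (remaining 59 vCPU)
9 vCPU → host 1 (remaining 50 vCPU)
47 vCPU → host 1 (remaining 3 vCPU)
42 vCPU → host 2 (remaining 22 vCPU)
6 vCPU → host 2 (remaining 16 vCPU)
36 vCPU → host 3 (remaining 28 vCPU)
34 vCPU → host 4 (remaining 30 vCPU)
19 vCPU → host 4 (remaining 11 vCPU)
38 vCPU → host 5 (remaining 26 vCPU)
48 vCPU → host 6 (remaining 16 vCPU)
41 vCPU → host 7 (remaining 23 vCPU)
34 vCPU → host 8 (remaining 30 vCPU)
10 vCPU → host 8 (remaining 20 vCPU)
14 vCPU → host 3 (remaining 14 vCPU)
44 vCPU → host 9 (remaining 20 vCPU)
45 vCPU → host 10 (remaining 19 vCPU)
10 hosts × 64 vCPU = 640 vCPU; used 472 vCPU; unused 168 vCPU.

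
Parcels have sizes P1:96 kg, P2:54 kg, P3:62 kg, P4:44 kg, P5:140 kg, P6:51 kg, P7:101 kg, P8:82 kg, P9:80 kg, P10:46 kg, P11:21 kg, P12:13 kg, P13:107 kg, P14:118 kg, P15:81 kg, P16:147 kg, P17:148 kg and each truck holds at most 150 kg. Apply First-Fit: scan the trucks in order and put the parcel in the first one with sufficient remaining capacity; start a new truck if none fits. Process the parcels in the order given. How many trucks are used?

P1 (96 kg) → truck 1 (remaining 54 kg)
P2 (54 kg) → truck 1 (remaining 0 kg)
P3 (62 kg) → truck 2 (remaining 88 kg)
P4 (44 kg) → truck 2 (remaining 44 kg)
P5 (140 kg) → truck 3 (remaining 10 kg)
P6 (51 kg) → truck 4 (remaining 99 kg)
P7 (101 kg) → truck 5 (remaining 49 kg)
P8 (82 kg) → truck 4 (remaining 17 kg)
P9 (80 kg) → truck 6 (remaining 70 kg)
P10 (46 kg) → truck 5 (remaining 3 kg)
P11 (21 kg) → truck 2 (remaining 23 kg)
P12 (13 kg) → truck 2 (remaining 10 kg)
P13 (107 kg) → truck 7 (remaining 43 kg)
P14 (118 kg) → truck 8 (remaining 32 kg)
P15 (81 kg) → truck 9 (remaining 69 kg)
P16 (147 kg) → truck 10 (remaining 3 kg)
P17 (148 kg) → truck 11 (remaining 2 kg)

11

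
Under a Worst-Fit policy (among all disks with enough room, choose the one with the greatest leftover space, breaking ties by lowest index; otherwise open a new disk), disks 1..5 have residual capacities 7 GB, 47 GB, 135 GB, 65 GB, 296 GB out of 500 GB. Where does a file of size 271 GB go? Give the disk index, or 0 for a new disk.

5

Disks with room: disk 5 (296 GB).
Most room is disk 5 with 296 GB free.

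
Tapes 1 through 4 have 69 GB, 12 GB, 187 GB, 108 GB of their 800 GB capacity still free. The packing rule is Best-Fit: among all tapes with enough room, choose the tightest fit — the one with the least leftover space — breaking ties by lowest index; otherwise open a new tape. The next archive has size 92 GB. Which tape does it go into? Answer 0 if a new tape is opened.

4

Tapes with room: tape 3 (187 GB), tape 4 (108 GB).
Tightest fit is tape 4 with 108 GB free.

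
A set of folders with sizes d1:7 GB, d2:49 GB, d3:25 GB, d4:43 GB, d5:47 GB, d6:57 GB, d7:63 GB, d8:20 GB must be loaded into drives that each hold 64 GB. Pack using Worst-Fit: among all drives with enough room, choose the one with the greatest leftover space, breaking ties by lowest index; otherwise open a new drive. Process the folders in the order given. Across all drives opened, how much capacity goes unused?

73

d1 (7 GB) → drive 1 (remaining 57 GB)
d2 (49 GB) → drive 1 (remaining 8 GB)
d3 (25 GB) → drive 2 (remaining 39 GB)
d4 (43 GB) → drive 3 (remaining 21 GB)
d5 (47 GB) → drive 4 (remaining 17 GB)
d6 (57 GB) → drive 5 (remaining 7 GB)
d7 (63 GB) → drive 6 (remaining 1 GB)
d8 (20 GB) → drive 2 (remaining 19 GB)
6 drives × 64 GB = 384 GB; used 311 GB; unused 73 GB.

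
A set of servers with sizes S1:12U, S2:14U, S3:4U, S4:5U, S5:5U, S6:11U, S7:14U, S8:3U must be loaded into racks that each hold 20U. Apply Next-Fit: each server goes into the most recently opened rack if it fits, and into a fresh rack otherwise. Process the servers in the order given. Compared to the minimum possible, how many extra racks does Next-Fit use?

1

Next-Fit: [12] [14,4] [5,5] [11] [14,3] → 5 racks.
Total size 68U; any packing needs at least ⌈68/20⌉ = 4 racks.
An optimal packing achieves that bound: [14,5] [14,5] [12,4,3] [11] → 4 racks.
Excess: 5 − 4 = 1.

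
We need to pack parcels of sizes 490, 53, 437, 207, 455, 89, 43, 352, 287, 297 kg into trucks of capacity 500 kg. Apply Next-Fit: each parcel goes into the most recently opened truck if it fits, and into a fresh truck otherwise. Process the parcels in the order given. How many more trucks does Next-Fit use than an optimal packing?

Next-Fit: [490] [53,437] [207] [455] [89,43,352] [287] [297] → 7 trucks.
Total size 2710 kg; any packing needs at least ⌈2710/500⌉ = 6 trucks.
An optimal packing achieves that bound: [490] [455,43] [437,53] [352,89] [297] [287,207] → 6 trucks.
Excess: 7 − 6 = 1.

1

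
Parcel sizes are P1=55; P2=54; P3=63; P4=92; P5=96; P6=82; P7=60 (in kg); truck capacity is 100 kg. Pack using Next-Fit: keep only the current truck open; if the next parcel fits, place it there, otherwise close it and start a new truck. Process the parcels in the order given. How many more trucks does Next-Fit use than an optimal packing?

0

Next-Fit: [55] [54] [63] [92] [96] [82] [60] → 7 trucks.
7 parcels exceed 50 kg (half the capacity), and no two of those can share a truck, so at least 7 trucks are needed.
So 7 is already optimal.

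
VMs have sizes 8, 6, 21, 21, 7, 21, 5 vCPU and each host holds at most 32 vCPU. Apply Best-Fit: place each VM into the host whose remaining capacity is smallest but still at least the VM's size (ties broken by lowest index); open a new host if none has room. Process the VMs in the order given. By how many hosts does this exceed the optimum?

1

Best-Fit: [8,6] [21,7] [21,5] [21] → 4 hosts.
Total size 89 vCPU; any packing needs at least ⌈89/32⌉ = 3 hosts.
An optimal packing achieves that bound: [21,8] [21,7] [21,6,5] → 3 hosts.
Excess: 4 − 3 = 1.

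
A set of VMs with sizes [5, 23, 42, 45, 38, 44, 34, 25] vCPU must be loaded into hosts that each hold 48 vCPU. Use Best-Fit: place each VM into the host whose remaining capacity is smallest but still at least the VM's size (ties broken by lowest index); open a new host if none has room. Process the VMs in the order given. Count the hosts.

7

host 1: place 5 vCPU, 43 vCPU left
host 1: place 23 vCPU, 20 vCPU left
host 2: place 42 vCPU, 6 vCPU left
host 3: place 45 vCPU, 3 vCPU left
host 4: place 38 vCPU, 10 vCPU left
host 5: place 44 vCPU, 4 vCPU left
host 6: place 34 vCPU, 14 vCPU left
host 7: place 25 vCPU, 23 vCPU left
Final hosts: [5,23] [42] [45] [38] [44] [34] [25].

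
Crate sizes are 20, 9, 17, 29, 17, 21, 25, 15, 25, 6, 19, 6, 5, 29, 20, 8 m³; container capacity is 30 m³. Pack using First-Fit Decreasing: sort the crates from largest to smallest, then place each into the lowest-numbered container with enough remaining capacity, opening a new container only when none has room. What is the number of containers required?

Sorted descending: 29, 29, 25, 25, 21, 20, 20, 19, 17, 17, 15, 9, 8, 6, 6, 5.
container 1: place 29 m³, 1 m³ left
container 2: place 29 m³, 1 m³ left
container 3: place 25 m³, 5 m³ left
container 4: place 25 m³, 5 m³ left
container 5: place 21 m³, 9 m³ left
container 6: place 20 m³, 10 m³ left
container 7: place 20 m³, 10 m³ left
container 8: place 19 m³, 11 m³ left
container 9: place 17 m³, 13 m³ left
container 10: place 17 m³, 13 m³ left
container 11: place 15 m³, 15 m³ left
container 5: place 9 m³, 0 m³ left
container 6: place 8 m³, 2 m³ left
container 7: place 6 m³, 4 m³ left
container 8: place 6 m³, 5 m³ left
container 3: place 5 m³, 0 m³ left
Final containers: [29] [29] [25,5] [25] [21,9] [20,8] [20,6] [19,6] [17] [17] [15].

11 containers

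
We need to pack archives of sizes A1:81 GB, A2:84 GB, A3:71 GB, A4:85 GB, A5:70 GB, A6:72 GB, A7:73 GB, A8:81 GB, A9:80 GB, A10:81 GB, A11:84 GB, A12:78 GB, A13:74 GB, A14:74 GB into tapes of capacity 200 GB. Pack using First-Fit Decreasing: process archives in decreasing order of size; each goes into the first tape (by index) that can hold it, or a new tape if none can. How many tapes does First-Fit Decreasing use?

7

Sorted descending: 85, 84, 84, 81, 81, 81, 80, 78, 74, 74, 73, 72, 71, 70.
Put 85 GB in tape 1; 115 GB remain.
Put 84 GB in tape 1; 31 GB remain.
Put 84 GB in tape 2; 116 GB remain.
Put 81 GB in tape 2; 35 GB remain.
Put 81 GB in tape 3; 119 GB remain.
Put 81 GB in tape 3; 38 GB remain.
Put 80 GB in tape 4; 120 GB remain.
Put 78 GB in tape 4; 42 GB remain.
Put 74 GB in tape 5; 126 GB remain.
Put 74 GB in tape 5; 52 GB remain.
Put 73 GB in tape 6; 127 GB remain.
Put 72 GB in tape 6; 55 GB remain.
Put 71 GB in tape 7; 129 GB remain.
Put 70 GB in tape 7; 59 GB remain.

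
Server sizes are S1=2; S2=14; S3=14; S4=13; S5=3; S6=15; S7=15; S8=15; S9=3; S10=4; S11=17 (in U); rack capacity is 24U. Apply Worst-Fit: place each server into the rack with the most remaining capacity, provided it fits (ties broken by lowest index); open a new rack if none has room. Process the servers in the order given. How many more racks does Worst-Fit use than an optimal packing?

Worst-Fit: [2,14] [14,3] [13,3] [15,4] [15] [15] [17] → 7 racks.
7 servers exceed 12U (half the capacity), and no two of those can share a rack, so at least 7 racks are needed.
So 7 is already optimal.

0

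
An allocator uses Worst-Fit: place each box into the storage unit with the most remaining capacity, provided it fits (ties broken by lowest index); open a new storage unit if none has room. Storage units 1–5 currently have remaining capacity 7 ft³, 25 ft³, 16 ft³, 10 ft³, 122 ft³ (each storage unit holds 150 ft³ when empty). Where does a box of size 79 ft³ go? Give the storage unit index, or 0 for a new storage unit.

5

Storage units with room: storage unit 5 (122 ft³).
Most room is storage unit 5 with 122 ft³ free.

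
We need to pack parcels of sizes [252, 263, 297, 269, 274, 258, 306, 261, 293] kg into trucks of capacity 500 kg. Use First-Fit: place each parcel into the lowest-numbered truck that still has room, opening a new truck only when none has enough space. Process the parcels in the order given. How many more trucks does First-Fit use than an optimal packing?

0

First-Fit: [252] [263] [297] [269] [274] [258] [306] [261] [293] → 9 trucks.
9 parcels exceed 250 kg (half the capacity), and no two of those can share a truck, so at least 9 trucks are needed.
So 9 is already optimal.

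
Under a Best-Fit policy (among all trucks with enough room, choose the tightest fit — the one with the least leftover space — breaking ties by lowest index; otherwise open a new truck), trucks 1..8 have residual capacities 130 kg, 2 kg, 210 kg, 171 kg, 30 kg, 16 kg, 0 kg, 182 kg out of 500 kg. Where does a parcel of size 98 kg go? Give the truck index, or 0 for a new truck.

1

Trucks with room: truck 1 (130 kg), truck 3 (210 kg), truck 4 (171 kg), truck 8 (182 kg).
Tightest fit is truck 1 with 130 kg free.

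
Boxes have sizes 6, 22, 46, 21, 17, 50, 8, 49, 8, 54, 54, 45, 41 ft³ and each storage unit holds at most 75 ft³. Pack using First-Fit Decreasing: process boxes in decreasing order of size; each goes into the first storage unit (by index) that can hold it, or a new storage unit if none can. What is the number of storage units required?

7 storage units

Sorted descending: 54, 54, 50, 49, 46, 45, 41, 22, 21, 17, 8, 8, 6.
storage unit 1: place 54 ft³, 21 ft³ left
storage unit 2: place 54 ft³, 21 ft³ left
storage unit 3: place 50 ft³, 25 ft³ left
storage unit 4: place 49 ft³, 26 ft³ left
storage unit 5: place 46 ft³, 29 ft³ left
storage unit 6: place 45 ft³, 30 ft³ left
storage unit 7: place 41 ft³, 34 ft³ left
storage unit 3: place 22 ft³, 3 ft³ left
storage unit 1: place 21 ft³, 0 ft³ left
storage unit 2: place 17 ft³, 4 ft³ left
storage unit 4: place 8 ft³, 18 ft³ left
storage unit 4: place 8 ft³, 10 ft³ left
storage unit 4: place 6 ft³, 4 ft³ left
Final storage units: [54,21] [54,17] [50,22] [49,8,8,6] [46] [45] [41].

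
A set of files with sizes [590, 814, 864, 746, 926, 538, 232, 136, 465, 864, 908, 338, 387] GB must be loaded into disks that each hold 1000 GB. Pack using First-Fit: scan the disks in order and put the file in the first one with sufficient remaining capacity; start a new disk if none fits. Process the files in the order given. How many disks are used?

590 GB → disk 1 (remaining 410 GB)
814 GB → disk 2 (remaining 186 GB)
864 GB → disk 3 (remaining 136 GB)
746 GB → disk 4 (remaining 254 GB)
926 GB → disk 5 (remaining 74 GB)
538 GB → disk 6 (remaining 462 GB)
232 GB → disk 1 (remaining 178 GB)
136 GB → disk 1 (remaining 42 GB)
465 GB → disk 7 (remaining 535 GB)
864 GB → disk 8 (remaining 136 GB)
908 GB → disk 9 (remaining 92 GB)
338 GB → disk 6 (remaining 124 GB)
387 GB → disk 7 (remaining 148 GB)
Final disks: [590,232,136] [814] [864] [746] [926] [538,338] [465,387] [864] [908].

9 disks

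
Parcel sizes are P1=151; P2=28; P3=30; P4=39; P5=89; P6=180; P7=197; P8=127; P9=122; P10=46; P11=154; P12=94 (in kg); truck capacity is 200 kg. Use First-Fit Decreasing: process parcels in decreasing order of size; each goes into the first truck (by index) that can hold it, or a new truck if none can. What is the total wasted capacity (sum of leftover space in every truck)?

143

Sorted descending: 197, 180, 154, 151, 127, 122, 94, 89, 46, 39, 30, 28.
truck 1: place 197 kg, 3 kg left
truck 2: place 180 kg, 20 kg left
truck 3: place 154 kg, 46 kg left
truck 4: place 151 kg, 49 kg left
truck 5: place 127 kg, 73 kg left
truck 6: place 122 kg, 78 kg left
truck 7: place 94 kg, 106 kg left
truck 7: place 89 kg, 17 kg left
truck 3: place 46 kg, 0 kg left
truck 4: place 39 kg, 10 kg left
truck 5: place 30 kg, 43 kg left
truck 5: place 28 kg, 15 kg left
7 trucks × 200 kg = 1400 kg; used 1257 kg; unused 143 kg.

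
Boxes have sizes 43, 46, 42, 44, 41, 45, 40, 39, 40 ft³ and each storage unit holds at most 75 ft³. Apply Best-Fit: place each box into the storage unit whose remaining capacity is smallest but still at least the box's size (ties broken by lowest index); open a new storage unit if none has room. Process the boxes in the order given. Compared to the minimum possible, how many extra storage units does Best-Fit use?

Best-Fit: [43] [46] [42] [44] [41] [45] [40] [39] [40] → 9 storage units.
9 boxes exceed 37.5 ft³ (half the capacity), and no two of those can share a storage unit, so at least 9 storage units are needed.
So 9 is already optimal.

0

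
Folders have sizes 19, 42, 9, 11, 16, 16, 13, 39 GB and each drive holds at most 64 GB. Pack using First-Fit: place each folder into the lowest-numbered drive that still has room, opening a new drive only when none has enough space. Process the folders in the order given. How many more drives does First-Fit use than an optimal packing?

First-Fit: [19,42] [9,11,16,16] [13,39] → 3 drives.
Total size 165 GB; any packing needs at least ⌈165/64⌉ = 3 drives.
So 3 is already optimal.

0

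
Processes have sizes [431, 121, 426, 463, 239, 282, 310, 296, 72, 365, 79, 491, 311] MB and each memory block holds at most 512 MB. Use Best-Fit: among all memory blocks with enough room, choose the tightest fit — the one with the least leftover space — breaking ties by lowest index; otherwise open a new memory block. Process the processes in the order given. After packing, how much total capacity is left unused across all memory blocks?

1234

431 MB → memory block 1 (remaining 81 MB)
121 MB → memory block 2 (remaining 391 MB)
426 MB → memory block 3 (remaining 86 MB)
463 MB → memory block 4 (remaining 49 MB)
239 MB → memory block 2 (remaining 152 MB)
282 MB → memory block 5 (remaining 230 MB)
310 MB → memory block 6 (remaining 202 MB)
296 MB → memory block 7 (remaining 216 MB)
72 MB → memory block 1 (remaining 9 MB)
365 MB → memory block 8 (remaining 147 MB)
79 MB → memory block 3 (remaining 7 MB)
491 MB → memory block 9 (remaining 21 MB)
311 MB → memory block 10 (remaining 201 MB)
10 memory blocks × 512 MB = 5120 MB; used 3886 MB; unused 1234 MB.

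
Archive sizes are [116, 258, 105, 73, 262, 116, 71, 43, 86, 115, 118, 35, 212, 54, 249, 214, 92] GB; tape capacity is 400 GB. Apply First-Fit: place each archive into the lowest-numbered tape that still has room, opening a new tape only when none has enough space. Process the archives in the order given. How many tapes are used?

7 tapes

Put 116 GB in tape 1; 284 GB remain.
Put 258 GB in tape 1; 26 GB remain.
Put 105 GB in tape 2; 295 GB remain.
Put 73 GB in tape 2; 222 GB remain.
Put 262 GB in tape 3; 138 GB remain.
Put 116 GB in tape 2; 106 GB remain.
Put 71 GB in tape 2; 35 GB remain.
Put 43 GB in tape 3; 95 GB remain.
Put 86 GB in tape 3; 9 GB remain.
Put 115 GB in tape 4; 285 GB remain.
Put 118 GB in tape 4; 167 GB remain.
Put 35 GB in tape 2; 0 GB remain.
Put 212 GB in tape 5; 188 GB remain.
Put 54 GB in tape 4; 113 GB remain.
Put 249 GB in tape 6; 151 GB remain.
Put 214 GB in tape 7; 186 GB remain.
Put 92 GB in tape 4; 21 GB remain.
Final tapes: [116,258] [105,73,116,71,35] [262,43,86] [115,118,54,92] [212] [249] [214].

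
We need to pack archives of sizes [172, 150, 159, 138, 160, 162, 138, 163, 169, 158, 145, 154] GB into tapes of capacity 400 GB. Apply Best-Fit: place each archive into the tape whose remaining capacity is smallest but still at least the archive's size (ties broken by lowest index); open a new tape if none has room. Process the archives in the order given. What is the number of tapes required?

6

tape 1: place 172 GB, 228 GB left
tape 1: place 150 GB, 78 GB left
tape 2: place 159 GB, 241 GB left
tape 2: place 138 GB, 103 GB left
tape 3: place 160 GB, 240 GB left
tape 3: place 162 GB, 78 GB left
tape 4: place 138 GB, 262 GB left
tape 4: place 163 GB, 99 GB left
tape 5: place 169 GB, 231 GB left
tape 5: place 158 GB, 73 GB left
tape 6: place 145 GB, 255 GB left
tape 6: place 154 GB, 101 GB left
Final tapes: [172,150] [159,138] [160,162] [138,163] [169,158] [145,154].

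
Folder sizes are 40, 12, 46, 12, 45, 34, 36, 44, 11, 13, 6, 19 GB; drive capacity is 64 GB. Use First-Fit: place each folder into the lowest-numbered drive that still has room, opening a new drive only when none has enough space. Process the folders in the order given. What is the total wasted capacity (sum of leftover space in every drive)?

66

drive 1: place 40 GB, 24 GB left
drive 1: place 12 GB, 12 GB left
drive 2: place 46 GB, 18 GB left
drive 1: place 12 GB, 0 GB left
drive 3: place 45 GB, 19 GB left
drive 4: place 34 GB, 30 GB left
drive 5: place 36 GB, 28 GB left
drive 6: place 44 GB, 20 GB left
drive 2: place 11 GB, 7 GB left
drive 3: place 13 GB, 6 GB left
drive 2: place 6 GB, 1 GB left
drive 4: place 19 GB, 11 GB left
6 drives × 64 GB = 384 GB; used 318 GB; unused 66 GB.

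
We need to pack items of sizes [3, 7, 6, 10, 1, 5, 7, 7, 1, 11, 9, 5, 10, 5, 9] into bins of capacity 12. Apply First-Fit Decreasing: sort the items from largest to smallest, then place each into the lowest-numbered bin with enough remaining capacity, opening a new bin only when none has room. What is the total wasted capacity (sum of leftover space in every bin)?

12

Sorted descending: 11, 10, 10, 9, 9, 7, 7, 7, 6, 5, 5, 5, 3, 1, 1.
bin 1: place 11, 1 left
bin 2: place 10, 2 left
bin 3: place 10, 2 left
bin 4: place 9, 3 left
bin 5: place 9, 3 left
bin 6: place 7, 5 left
bin 7: place 7, 5 left
bin 8: place 7, 5 left
bin 9: place 6, 6 left
bin 6: place 5, 0 left
bin 7: place 5, 0 left
bin 8: place 5, 0 left
bin 4: place 3, 0 left
bin 1: place 1, 0 left
bin 2: place 1, 1 left
9 bins × 12 = 108; used 96; unused 12.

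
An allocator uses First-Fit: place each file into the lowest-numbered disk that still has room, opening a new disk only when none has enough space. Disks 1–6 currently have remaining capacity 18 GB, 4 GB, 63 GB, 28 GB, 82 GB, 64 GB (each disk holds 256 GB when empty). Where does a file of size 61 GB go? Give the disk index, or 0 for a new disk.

Disks with room: disk 3 (63 GB), disk 5 (82 GB), disk 6 (64 GB).
The first with room is disk 3.

3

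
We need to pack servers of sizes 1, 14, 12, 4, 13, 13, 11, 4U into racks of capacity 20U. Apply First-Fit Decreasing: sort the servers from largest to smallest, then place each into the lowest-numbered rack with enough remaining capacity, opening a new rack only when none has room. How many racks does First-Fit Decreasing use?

5

Sorted descending: 14, 13, 13, 12, 11, 4, 4, 1.
14U → rack 1 (remaining 6U)
13U → rack 2 (remaining 7U)
13U → rack 3 (remaining 7U)
12U → rack 4 (remaining 8U)
11U → rack 5 (remaining 9U)
4U → rack 1 (remaining 2U)
4U → rack 2 (remaining 3U)
1U → rack 1 (remaining 1U)
Final racks: [14,4,1] [13,4] [13] [12] [11].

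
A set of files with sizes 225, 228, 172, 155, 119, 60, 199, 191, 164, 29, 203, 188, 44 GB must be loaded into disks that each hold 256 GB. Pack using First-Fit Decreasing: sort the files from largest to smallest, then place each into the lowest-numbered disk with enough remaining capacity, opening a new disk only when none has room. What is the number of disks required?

10

Sorted descending: 228, 225, 203, 199, 191, 188, 172, 164, 155, 119, 60, 44, 29.
228 GB → disk 1 (remaining 28 GB)
225 GB → disk 2 (remaining 31 GB)
203 GB → disk 3 (remaining 53 GB)
199 GB → disk 4 (remaining 57 GB)
191 GB → disk 5 (remaining 65 GB)
188 GB → disk 6 (remaining 68 GB)
172 GB → disk 7 (remaining 84 GB)
164 GB → disk 8 (remaining 92 GB)
155 GB → disk 9 (remaining 101 GB)
119 GB → disk 10 (remaining 137 GB)
60 GB → disk 5 (remaining 5 GB)
44 GB → disk 3 (remaining 9 GB)
29 GB → disk 2 (remaining 2 GB)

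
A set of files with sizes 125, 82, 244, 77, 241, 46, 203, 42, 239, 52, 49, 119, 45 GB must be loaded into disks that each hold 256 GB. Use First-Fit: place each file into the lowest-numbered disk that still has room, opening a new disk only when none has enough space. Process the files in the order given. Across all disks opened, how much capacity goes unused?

125 GB → disk 1 (remaining 131 GB)
82 GB → disk 1 (remaining 49 GB)
244 GB → disk 2 (remaining 12 GB)
77 GB → disk 3 (remaining 179 GB)
241 GB → disk 4 (remaining 15 GB)
46 GB → disk 1 (remaining 3 GB)
203 GB → disk 5 (remaining 53 GB)
42 GB → disk 3 (remaining 137 GB)
239 GB → disk 6 (remaining 17 GB)
52 GB → disk 3 (remaining 85 GB)
49 GB → disk 3 (remaining 36 GB)
119 GB → disk 7 (remaining 137 GB)
45 GB → disk 5 (remaining 8 GB)
7 disks × 256 GB = 1792 GB; used 1564 GB; unused 228 GB.

228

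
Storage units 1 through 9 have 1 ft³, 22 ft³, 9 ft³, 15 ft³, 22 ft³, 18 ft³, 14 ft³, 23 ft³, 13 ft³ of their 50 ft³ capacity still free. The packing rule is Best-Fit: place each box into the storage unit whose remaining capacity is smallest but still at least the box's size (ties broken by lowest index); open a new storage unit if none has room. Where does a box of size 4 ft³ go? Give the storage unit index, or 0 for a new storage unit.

3

Storage units with room: storage unit 2 (22 ft³), storage unit 3 (9 ft³), storage unit 4 (15 ft³), storage unit 5 (22 ft³), storage unit 6 (18 ft³), storage unit 7 (14 ft³), storage unit 8 (23 ft³), storage unit 9 (13 ft³).
Tightest fit is storage unit 3 with 9 ft³ free.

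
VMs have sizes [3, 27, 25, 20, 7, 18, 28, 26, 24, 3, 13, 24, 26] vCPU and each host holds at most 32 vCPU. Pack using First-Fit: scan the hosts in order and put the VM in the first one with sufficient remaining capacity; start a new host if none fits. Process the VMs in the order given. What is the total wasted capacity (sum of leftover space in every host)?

44

3 vCPU → host 1 (remaining 29 vCPU)
27 vCPU → host 1 (remaining 2 vCPU)
25 vCPU → host 2 (remaining 7 vCPU)
20 vCPU → host 3 (remaining 12 vCPU)
7 vCPU → host 2 (remaining 0 vCPU)
18 vCPU → host 4 (remaining 14 vCPU)
28 vCPU → host 5 (remaining 4 vCPU)
26 vCPU → host 6 (remaining 6 vCPU)
24 vCPU → host 7 (remaining 8 vCPU)
3 vCPU → host 3 (remaining 9 vCPU)
13 vCPU → host 4 (remaining 1 vCPU)
24 vCPU → host 8 (remaining 8 vCPU)
26 vCPU → host 9 (remaining 6 vCPU)
9 hosts × 32 vCPU = 288 vCPU; used 244 vCPU; unused 44 vCPU.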